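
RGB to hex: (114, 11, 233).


R = 114 → 72 (hex)
G = 11 → 0B (hex)
B = 233 → E9 (hex)
Hex = #720BE9


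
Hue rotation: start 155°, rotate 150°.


New hue = (H + rotation) mod 360
New hue = (155 + 150) mod 360
= 305 mod 360
= 305°


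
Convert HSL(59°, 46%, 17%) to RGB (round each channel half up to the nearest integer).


H=59°, S=0.46, L=0.17
C = (1-|2L-1|)×S = (1-|-0.66|)×0.46 = 0.1564
H' = H/60 = 59/60 ≈ 0.9833; X = C×(1-|H' mod 2 - 1|) ≈ 0.1538
m = L - C/2 = 0.17 - 0.0782 = 0.0918
Sector ⌊H'⌋ = 0 → (R',G',B') = (0.1564, ≈0.1538, 0.0)
RGB = ((R'+m)×255, (G'+m)×255, (B'+m)×255) = (63.291, 62.6263, 23.409)
Round half up → RGB(63, 63, 23)


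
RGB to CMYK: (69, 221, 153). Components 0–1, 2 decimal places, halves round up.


R'=69/255≈0.2706, G'=221/255≈0.8667, B'=153/255≈0.6000
K = 1 - max(R',G',B') = 1 - 221/255 = 34/255 = 0.13333… → 0.13
(1-R'-K)/(1-K) simplifies to (max-R)/max with max = 221:
C = (221-69)/221 = 152/221 = 0.68778… → 0.69
M = (221-221)/221 = 0/221 = 0 → 0.00
Y = (221-153)/221 = 68/221 = 0.30769… → 0.31
= CMYK(0.69, 0.00, 0.31, 0.13)


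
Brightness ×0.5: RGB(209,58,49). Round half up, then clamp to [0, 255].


Multiply each channel by 0.5, round half up, clamp to [0, 255]
R: 209×0.5 = 104.5 → round → 105
G: 58×0.5 = 29
B: 49×0.5 = 24.5 → round → 25
= RGB(105, 29, 25)


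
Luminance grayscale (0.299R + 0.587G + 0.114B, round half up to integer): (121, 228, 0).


Gray = 0.299×R + 0.587×G + 0.114×B
Gray = 0.299×121 + 0.587×228 + 0.114×0
Gray = 36.179 + 133.836 + 0.000
Gray = 170.015 → round half up → 170
Gray = 170


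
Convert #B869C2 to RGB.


B8 → 184 (R)
69 → 105 (G)
C2 → 194 (B)
= RGB(184, 105, 194)


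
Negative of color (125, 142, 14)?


Invert: (255-R, 255-G, 255-B)
R: 255-125 = 130
G: 255-142 = 113
B: 255-14 = 241
= RGB(130, 113, 241)


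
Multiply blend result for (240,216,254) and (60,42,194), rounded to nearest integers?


Multiply: C = A×B/255, rounded to nearest integer
R: 240×60/255 = 14400/255 ≈ 56.471 → 56
G: 216×42/255 = 9072/255 ≈ 35.576 → 36
B: 254×194/255 = 49276/255 ≈ 193.239 → 193
= RGB(56, 36, 193)


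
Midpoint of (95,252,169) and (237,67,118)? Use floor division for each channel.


Midpoint: each channel = ⌊(C₁+C₂)/2⌋
R: ⌊(95+237)/2⌋ = 166
G: ⌊(252+67)/2⌋ = 159
B: ⌊(169+118)/2⌋ = 143
= RGB(166, 159, 143)


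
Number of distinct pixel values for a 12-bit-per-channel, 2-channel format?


Total bits = 12 bits/channel × 2 channels = 24 bits
Distinct pixel values = 2^24
= 16,777,216 pixel values


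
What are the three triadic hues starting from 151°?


Triadic: equally spaced at 120° intervals
H1 = 151°
H2 = (151 + 120) mod 360 = 271°
H3 = (151 + 240) mod 360 = 31°
Triadic = 151°, 271°, 31°


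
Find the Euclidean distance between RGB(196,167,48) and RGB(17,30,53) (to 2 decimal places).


d = √[(R₁-R₂)² + (G₁-G₂)² + (B₁-B₂)²]
d = √[(196-17)² + (167-30)² + (48-53)²]
d = √[32041 + 18769 + 25]
d = √50835
d ≈ 225.47


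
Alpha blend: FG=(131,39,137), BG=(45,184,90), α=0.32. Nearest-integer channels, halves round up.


C = α×F + (1-α)×B, with 1-α = 0.68
R: 0.32×131 + 0.68×45 = 41.92 + 30.60 = 72.52 → 73
G: 0.32×39 + 0.68×184 = 12.48 + 125.12 = 137.60 → 138
B: 0.32×137 + 0.68×90 = 43.84 + 61.20 = 105.04 → 105
= RGB(73, 138, 105)


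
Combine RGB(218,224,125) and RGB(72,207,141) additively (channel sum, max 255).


Additive: each channel = min(255, C₁+C₂)
R: 218+72 = 290 → 255
G: 224+207 = 431 → 255
B: 125+141 = 266 → 255
= RGB(255, 255, 255)


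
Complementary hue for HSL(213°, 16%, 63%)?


Complement = opposite side of color wheel = hue + 180°
H' = (213 + 180) mod 360 = 33°
S and L unchanged.
= HSL(33°, 16%, 63%)


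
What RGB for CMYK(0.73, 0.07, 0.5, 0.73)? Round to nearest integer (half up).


R = 255 × (1-C) × (1-K) = 255 × 0.27 × 0.27 = 18.5895 → 19
G = 255 × (1-M) × (1-K) = 255 × 0.93 × 0.27 = 64.0305 → 64
B = 255 × (1-Y) × (1-K) = 255 × 0.50 × 0.27 = 34.425 → 34
= RGB(19, 64, 34)


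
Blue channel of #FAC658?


Color: #FAC658
R = FA = 250
G = C6 = 198
B = 58 = 88
Blue = 88


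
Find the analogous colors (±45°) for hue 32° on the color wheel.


Base hue: 32°
Left analog: (32 - 45) mod 360 = 347°
Right analog: (32 + 45) mod 360 = 77°
Analogous hues = 347° and 77°


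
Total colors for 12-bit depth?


Colors = 2^bits = 2^12
= 4,096 colors


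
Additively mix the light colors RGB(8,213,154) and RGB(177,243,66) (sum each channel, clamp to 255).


Additive: each channel = min(255, C₁+C₂)
R: 8+177 = 185 → 185
G: 213+243 = 456 → 255
B: 154+66 = 220 → 220
= RGB(185, 255, 220)


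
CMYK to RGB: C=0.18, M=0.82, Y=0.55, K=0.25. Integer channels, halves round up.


R = 255 × (1-C) × (1-K) = 255 × 0.82 × 0.75 = 156.825 → 157
G = 255 × (1-M) × (1-K) = 255 × 0.18 × 0.75 = 34.425 → 34
B = 255 × (1-Y) × (1-K) = 255 × 0.45 × 0.75 = 86.0625 → 86
= RGB(157, 34, 86)


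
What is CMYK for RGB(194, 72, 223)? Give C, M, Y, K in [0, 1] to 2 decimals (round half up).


R'=194/255≈0.7608, G'=72/255≈0.2824, B'=223/255≈0.8745
K = 1 - max(R',G',B') = 1 - 223/255 = 32/255 = 0.12549… → 0.13
(1-R'-K)/(1-K) simplifies to (max-R)/max with max = 223:
C = (223-194)/223 = 29/223 = 0.13004… → 0.13
M = (223-72)/223 = 151/223 = 0.67713… → 0.68
Y = (223-223)/223 = 0/223 = 0 → 0.00
= CMYK(0.13, 0.68, 0.00, 0.13)


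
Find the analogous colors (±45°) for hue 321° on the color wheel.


Base hue: 321°
Left analog: (321 - 45) mod 360 = 276°
Right analog: (321 + 45) mod 360 = 6°
Analogous hues = 276° and 6°


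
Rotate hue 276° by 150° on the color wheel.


New hue = (H + rotation) mod 360
New hue = (276 + 150) mod 360
= 426 mod 360
= 66°


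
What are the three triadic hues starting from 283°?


Triadic: equally spaced at 120° intervals
H1 = 283°
H2 = (283 + 120) mod 360 = 43°
H3 = (283 + 240) mod 360 = 163°
Triadic = 283°, 43°, 163°


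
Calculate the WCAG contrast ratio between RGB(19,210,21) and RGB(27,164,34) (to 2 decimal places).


Linearize each sRGB channel c=v/255: c/12.92 if c ≤ 0.04045 else ((c+0.055)/1.055)^2.4
L = 0.2126×R_lin + 0.7152×G_lin + 0.0722×B_lin
Color 1 (19,210,21):
  R=19: 19/255≈0.0745 > 0.04045 → ((0.0745+0.055)/1.055)^2.4 ≈ 0.00651
  G=210: 210/255≈0.8235 > 0.04045 → ((0.8235+0.055)/1.055)^2.4 ≈ 0.64448
  B=21: 21/255≈0.0824 > 0.04045 → ((0.0824+0.055)/1.055)^2.4 ≈ 0.00750
  L1 = 0.2126×0.00651 + 0.7152×0.64448 + 0.0722×0.00750 ≈ 0.46286
Color 2 (27,164,34):
  R=27: 27/255≈0.1059 > 0.04045 → ((0.1059+0.055)/1.055)^2.4 ≈ 0.01096
  G=164: 164/255≈0.6431 > 0.04045 → ((0.6431+0.055)/1.055)^2.4 ≈ 0.37124
  B=34: 34/255≈0.1333 > 0.04045 → ((0.1333+0.055)/1.055)^2.4 ≈ 0.01600
  L2 = 0.2126×0.01096 + 0.7152×0.37124 + 0.0722×0.01600 ≈ 0.26899
Lighter = 0.46286, Darker = 0.26899
Ratio = (L_lighter + 0.05) / (L_darker + 0.05)
Ratio = (0.46286 + 0.05) / (0.26899 + 0.05) = 0.51286 / 0.31899 ≈ 1.6077
Ratio ≈ 1.61:1


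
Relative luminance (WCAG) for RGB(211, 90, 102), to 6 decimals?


Linearize each channel (sRGB transfer function): c = v/255; c_lin = c/12.92 if c ≤ 0.04045, else ((c+0.055)/1.055)^2.4
  R: 211/255 ≈ 0.827451 > 0.04045 → ((0.827451+0.055)/1.055)^2.4 ≈ 0.651406
  G: 90/255 ≈ 0.352941 > 0.04045 → ((0.352941+0.055)/1.055)^2.4 ≈ 0.102242
  B: 102/255 ≈ 0.400000 > 0.04045 → ((0.400000+0.055)/1.055)^2.4 ≈ 0.132868
R_lin = 0.651406, G_lin = 0.102242, B_lin = 0.132868
L = 0.2126×R + 0.7152×G + 0.0722×B
L = 0.2126×0.651406 + 0.7152×0.102242 + 0.0722×0.132868
L ≈ 0.221205


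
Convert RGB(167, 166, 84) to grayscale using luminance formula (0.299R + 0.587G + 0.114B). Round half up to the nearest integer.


Gray = 0.299×R + 0.587×G + 0.114×B
Gray = 0.299×167 + 0.587×166 + 0.114×84
Gray = 49.933 + 97.442 + 9.576
Gray = 156.951 → round half up → 157
Gray = 157


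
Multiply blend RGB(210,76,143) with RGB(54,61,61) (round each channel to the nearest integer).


Multiply: C = A×B/255, rounded to nearest integer
R: 210×54/255 = 11340/255 ≈ 44.471 → 44
G: 76×61/255 = 4636/255 ≈ 18.180 → 18
B: 143×61/255 = 8723/255 ≈ 34.208 → 34
= RGB(44, 18, 34)


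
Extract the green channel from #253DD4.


Color: #253DD4
R = 25 = 37
G = 3D = 61
B = D4 = 212
Green = 61


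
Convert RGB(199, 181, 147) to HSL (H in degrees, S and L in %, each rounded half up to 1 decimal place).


Normalize: R'=199/255≈0.7804, G'=181/255≈0.7098, B'=147/255≈0.5765
Max=199/255, Min=147/255, Δ=Max-Min=52/255
L = (Max+Min)/2 = (199+147)/510 = 346/510 = 0.67843… → L = 67.8%
L > 0.5 → S = Δ/(2-Max-Min) = 52/(510-199-147) = 52/164 = 0.31707… → S = 31.7%
(the 1/255 factors cancel in S and H, so raw channel differences can be used)
Max is R' → H = 60 × (((G-B)/Δ) mod 6) = 60 × (((181-147)/52) mod 6)
  34/52 = 0.6538…
  H = 60 × 0.6538… = 39.230…° → H = 39.2°
= HSL(39.2°, 31.7%, 67.8%)


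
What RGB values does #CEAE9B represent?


CE → 206 (R)
AE → 174 (G)
9B → 155 (B)
= RGB(206, 174, 155)


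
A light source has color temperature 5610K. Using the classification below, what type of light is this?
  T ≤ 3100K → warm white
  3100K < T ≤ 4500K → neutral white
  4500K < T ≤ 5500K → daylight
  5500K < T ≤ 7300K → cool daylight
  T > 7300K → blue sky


Temperature: 5610K
5500K < 5610K ≤ 7300K → cool daylight
Classification: cool daylight


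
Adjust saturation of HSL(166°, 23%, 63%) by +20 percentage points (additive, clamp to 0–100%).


Original S = 23%
Adjustment = +20 percentage points
New S = 23 + (20) = 43
Clamp to [0, 100] → 43
= HSL(166°, 43%, 63%)


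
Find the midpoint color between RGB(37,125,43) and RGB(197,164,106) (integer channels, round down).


Midpoint: each channel = ⌊(C₁+C₂)/2⌋
R: ⌊(37+197)/2⌋ = 117
G: ⌊(125+164)/2⌋ = 144
B: ⌊(43+106)/2⌋ = 74
= RGB(117, 144, 74)


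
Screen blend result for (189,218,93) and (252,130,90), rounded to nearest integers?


Screen: C = 255 - (255-A)×(255-B)/255, rounded to nearest integer
R: 255 - (255-189)×(255-252)/255 = 255 - 198/255 ≈ 255 - 0.776 = 254.224 → 254
G: 255 - (255-218)×(255-130)/255 = 255 - 4625/255 ≈ 255 - 18.137 = 236.863 → 237
B: 255 - (255-93)×(255-90)/255 = 255 - 26730/255 ≈ 255 - 104.824 = 150.176 → 150
= RGB(254, 237, 150)


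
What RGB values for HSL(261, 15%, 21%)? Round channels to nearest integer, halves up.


H=261°, S=0.15, L=0.21
C = (1-|2L-1|)×S = (1-|-0.58|)×0.15 = 0.063
H' = H/60 = 261/60 ≈ 4.3500; X = C×(1-|H' mod 2 - 1|) = 0.02205
m = L - C/2 = 0.21 - 0.0315 = 0.1785
Sector ⌊H'⌋ = 4 → (R',G',B') = (0.02205, 0.0, 0.063)
RGB = ((R'+m)×255, (G'+m)×255, (B'+m)×255) = (51.14025, 45.5175, 61.5825)
Round half up → RGB(51, 46, 62)


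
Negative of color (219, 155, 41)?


Invert: (255-R, 255-G, 255-B)
R: 255-219 = 36
G: 255-155 = 100
B: 255-41 = 214
= RGB(36, 100, 214)


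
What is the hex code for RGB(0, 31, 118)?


R = 0 → 00 (hex)
G = 31 → 1F (hex)
B = 118 → 76 (hex)
Hex = #001F76


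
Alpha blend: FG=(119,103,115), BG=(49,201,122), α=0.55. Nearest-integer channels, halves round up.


C = α×F + (1-α)×B, with 1-α = 0.45
R: 0.55×119 + 0.45×49 = 65.45 + 22.05 = 87.50 → 88
G: 0.55×103 + 0.45×201 = 56.65 + 90.45 = 147.10 → 147
B: 0.55×115 + 0.45×122 = 63.25 + 54.90 = 118.15 → 118
= RGB(88, 147, 118)


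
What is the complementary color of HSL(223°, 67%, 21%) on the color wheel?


Complement = opposite side of color wheel = hue + 180°
H' = (223 + 180) mod 360 = 43°
S and L unchanged.
= HSL(43°, 67%, 21%)


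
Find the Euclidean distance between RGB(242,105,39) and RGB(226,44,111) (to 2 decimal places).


d = √[(R₁-R₂)² + (G₁-G₂)² + (B₁-B₂)²]
d = √[(242-226)² + (105-44)² + (39-111)²]
d = √[256 + 3721 + 5184]
d = √9161
d ≈ 95.71


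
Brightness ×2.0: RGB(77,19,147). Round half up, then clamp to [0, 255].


Multiply each channel by 2.0, round half up, clamp to [0, 255]
R: 77×2.0 = 154
G: 19×2.0 = 38
B: 147×2.0 = 294 → clamp → 255
= RGB(154, 38, 255)


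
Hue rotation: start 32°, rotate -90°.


New hue = (H + rotation) mod 360
New hue = (32 -90) mod 360
= -58 mod 360
= 302°


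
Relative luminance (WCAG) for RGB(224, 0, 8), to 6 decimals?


Linearize each channel (sRGB transfer function): c = v/255; c_lin = c/12.92 if c ≤ 0.04045, else ((c+0.055)/1.055)^2.4
  R: 224/255 ≈ 0.878431 > 0.04045 → ((0.878431+0.055)/1.055)^2.4 ≈ 0.745404
  G: 0/255 ≈ 0.000000 ≤ 0.04045 → 0.000000/12.92 ≈ 0.000000
  B: 8/255 ≈ 0.031373 ≤ 0.04045 → 0.031373/12.92 ≈ 0.002428
R_lin = 0.745404, G_lin = 0.000000, B_lin = 0.002428
L = 0.2126×R + 0.7152×G + 0.0722×B
L = 0.2126×0.745404 + 0.7152×0.000000 + 0.0722×0.002428
L ≈ 0.158648


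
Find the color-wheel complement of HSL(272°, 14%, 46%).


Complement = opposite side of color wheel = hue + 180°
H' = (272 + 180) mod 360 = 92°
S and L unchanged.
= HSL(92°, 14%, 46%)


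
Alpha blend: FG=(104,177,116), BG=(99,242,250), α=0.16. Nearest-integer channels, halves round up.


C = α×F + (1-α)×B, with 1-α = 0.84
R: 0.16×104 + 0.84×99 = 16.64 + 83.16 = 99.80 → 100
G: 0.16×177 + 0.84×242 = 28.32 + 203.28 = 231.60 → 232
B: 0.16×116 + 0.84×250 = 18.56 + 210.00 = 228.56 → 229
= RGB(100, 232, 229)


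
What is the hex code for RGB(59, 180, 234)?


R = 59 → 3B (hex)
G = 180 → B4 (hex)
B = 234 → EA (hex)
Hex = #3BB4EA


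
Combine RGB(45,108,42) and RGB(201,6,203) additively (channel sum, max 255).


Additive: each channel = min(255, C₁+C₂)
R: 45+201 = 246 → 246
G: 108+6 = 114 → 114
B: 42+203 = 245 → 245
= RGB(246, 114, 245)


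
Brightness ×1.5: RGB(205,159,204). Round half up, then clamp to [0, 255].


Multiply each channel by 1.5, round half up, clamp to [0, 255]
R: 205×1.5 = 307.5 → round → 308 → clamp → 255
G: 159×1.5 = 238.5 → round → 239
B: 204×1.5 = 306 → clamp → 255
= RGB(255, 239, 255)


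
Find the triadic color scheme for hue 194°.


Triadic: equally spaced at 120° intervals
H1 = 194°
H2 = (194 + 120) mod 360 = 314°
H3 = (194 + 240) mod 360 = 74°
Triadic = 194°, 314°, 74°


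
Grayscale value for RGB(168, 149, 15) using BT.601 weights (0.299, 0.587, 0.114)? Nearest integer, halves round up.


Gray = 0.299×R + 0.587×G + 0.114×B
Gray = 0.299×168 + 0.587×149 + 0.114×15
Gray = 50.232 + 87.463 + 1.710
Gray = 139.405 → round half up → 139
Gray = 139


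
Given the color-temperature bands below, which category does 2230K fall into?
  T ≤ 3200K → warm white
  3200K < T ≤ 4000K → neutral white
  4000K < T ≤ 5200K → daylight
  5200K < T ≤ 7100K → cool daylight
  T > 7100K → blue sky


Temperature: 2230K
2230K ≤ 3200K → warm white
Classification: warm white


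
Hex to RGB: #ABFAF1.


AB → 171 (R)
FA → 250 (G)
F1 → 241 (B)
= RGB(171, 250, 241)


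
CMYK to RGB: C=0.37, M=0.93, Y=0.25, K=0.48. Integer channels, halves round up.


R = 255 × (1-C) × (1-K) = 255 × 0.63 × 0.52 = 83.538 → 84
G = 255 × (1-M) × (1-K) = 255 × 0.07 × 0.52 = 9.282 → 9
B = 255 × (1-Y) × (1-K) = 255 × 0.75 × 0.52 = 99.45 → 99
= RGB(84, 9, 99)


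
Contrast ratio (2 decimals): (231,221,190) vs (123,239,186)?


Linearize each sRGB channel c=v/255: c/12.92 if c ≤ 0.04045 else ((c+0.055)/1.055)^2.4
L = 0.2126×R_lin + 0.7152×G_lin + 0.0722×B_lin
Color 1 (231,221,190):
  R=231: 231/255≈0.9059 > 0.04045 → ((0.9059+0.055)/1.055)^2.4 ≈ 0.79910
  G=221: 221/255≈0.8667 > 0.04045 → ((0.8667+0.055)/1.055)^2.4 ≈ 0.72306
  B=190: 190/255≈0.7451 > 0.04045 → ((0.7451+0.055)/1.055)^2.4 ≈ 0.51492
  L1 = 0.2126×0.79910 + 0.7152×0.72306 + 0.0722×0.51492 ≈ 0.72420
Color 2 (123,239,186):
  R=123: 123/255≈0.4824 > 0.04045 → ((0.4824+0.055)/1.055)^2.4 ≈ 0.19807
  G=239: 239/255≈0.9373 > 0.04045 → ((0.9373+0.055)/1.055)^2.4 ≈ 0.86316
  B=186: 186/255≈0.7294 > 0.04045 → ((0.7294+0.055)/1.055)^2.4 ≈ 0.49102
  L2 = 0.2126×0.19807 + 0.7152×0.86316 + 0.0722×0.49102 ≈ 0.69489
Lighter = 0.72420, Darker = 0.69489
Ratio = (L_lighter + 0.05) / (L_darker + 0.05)
Ratio = (0.72420 + 0.05) / (0.69489 + 0.05) = 0.77420 / 0.74489 ≈ 1.0393
Ratio ≈ 1.04:1


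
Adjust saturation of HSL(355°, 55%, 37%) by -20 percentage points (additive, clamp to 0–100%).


Original S = 55%
Adjustment = -20 percentage points
New S = 55 + (-20) = 35
Clamp to [0, 100] → 35
= HSL(355°, 35%, 37%)


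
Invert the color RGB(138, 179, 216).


Invert: (255-R, 255-G, 255-B)
R: 255-138 = 117
G: 255-179 = 76
B: 255-216 = 39
= RGB(117, 76, 39)


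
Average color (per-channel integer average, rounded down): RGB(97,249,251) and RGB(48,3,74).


Midpoint: each channel = ⌊(C₁+C₂)/2⌋
R: ⌊(97+48)/2⌋ = 72
G: ⌊(249+3)/2⌋ = 126
B: ⌊(251+74)/2⌋ = 162
= RGB(72, 126, 162)


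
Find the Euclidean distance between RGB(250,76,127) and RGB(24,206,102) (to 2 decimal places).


d = √[(R₁-R₂)² + (G₁-G₂)² + (B₁-B₂)²]
d = √[(250-24)² + (76-206)² + (127-102)²]
d = √[51076 + 16900 + 625]
d = √68601
d ≈ 261.92


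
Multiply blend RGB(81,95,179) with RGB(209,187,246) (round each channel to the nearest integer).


Multiply: C = A×B/255, rounded to nearest integer
R: 81×209/255 = 16929/255 ≈ 66.388 → 66
G: 95×187/255 = 17765/255 ≈ 69.667 → 70
B: 179×246/255 = 44034/255 ≈ 172.682 → 173
= RGB(66, 70, 173)


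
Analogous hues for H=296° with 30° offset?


Base hue: 296°
Left analog: (296 - 30) mod 360 = 266°
Right analog: (296 + 30) mod 360 = 326°
Analogous hues = 266° and 326°


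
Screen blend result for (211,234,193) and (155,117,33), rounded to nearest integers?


Screen: C = 255 - (255-A)×(255-B)/255, rounded to nearest integer
R: 255 - (255-211)×(255-155)/255 = 255 - 4400/255 ≈ 255 - 17.255 = 237.745 → 238
G: 255 - (255-234)×(255-117)/255 = 255 - 2898/255 ≈ 255 - 11.365 = 243.635 → 244
B: 255 - (255-193)×(255-33)/255 = 255 - 13764/255 ≈ 255 - 53.976 = 201.024 → 201
= RGB(238, 244, 201)


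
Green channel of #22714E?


Color: #22714E
R = 22 = 34
G = 71 = 113
B = 4E = 78
Green = 113


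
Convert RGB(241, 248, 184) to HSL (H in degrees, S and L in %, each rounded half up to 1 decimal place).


Normalize: R'=241/255≈0.9451, G'=248/255≈0.9725, B'=184/255≈0.7216
Max=248/255, Min=184/255, Δ=Max-Min=64/255
L = (Max+Min)/2 = (248+184)/510 = 432/510 = 0.84705… → L = 84.7%
L > 0.5 → S = Δ/(2-Max-Min) = 64/(510-248-184) = 64/78 = 0.82051… → S = 82.1%
(the 1/255 factors cancel in S and H, so raw channel differences can be used)
Max is G' → H = 60 × ((B-R)/Δ + 2) = 60 × ((184-241)/64 + 2)
  -57/64 + 2 = -0.8906… + 2 = 1.1093…
  H = 60 × 1.1093… = 66.562…° → H = 66.6°
= HSL(66.6°, 82.1%, 84.7%)


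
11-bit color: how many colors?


Colors = 2^bits = 2^11
= 2,048 colors


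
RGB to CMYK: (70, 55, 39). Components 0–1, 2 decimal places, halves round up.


R'=70/255≈0.2745, G'=55/255≈0.2157, B'=39/255≈0.1529
K = 1 - max(R',G',B') = 1 - 70/255 = 185/255 = 0.72549… → 0.73
(1-R'-K)/(1-K) simplifies to (max-R)/max with max = 70:
C = (70-70)/70 = 0/70 = 0 → 0.00
M = (70-55)/70 = 15/70 = 0.21428… → 0.21
Y = (70-39)/70 = 31/70 = 0.44285… → 0.44
= CMYK(0.00, 0.21, 0.44, 0.73)


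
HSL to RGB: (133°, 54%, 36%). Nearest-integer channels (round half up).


H=133°, S=0.54, L=0.36
C = (1-|2L-1|)×S = (1-|-0.28|)×0.54 = 0.3888
H' = H/60 = 133/60 ≈ 2.2167; X = C×(1-|H' mod 2 - 1|) = 0.08424
m = L - C/2 = 0.36 - 0.1944 = 0.1656
Sector ⌊H'⌋ = 2 → (R',G',B') = (0.0, 0.3888, 0.08424)
RGB = ((R'+m)×255, (G'+m)×255, (B'+m)×255) = (42.228, 141.372, 63.7092)
Round half up → RGB(42, 141, 64)


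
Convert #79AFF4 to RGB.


79 → 121 (R)
AF → 175 (G)
F4 → 244 (B)
= RGB(121, 175, 244)


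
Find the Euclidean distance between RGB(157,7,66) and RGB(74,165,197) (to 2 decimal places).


d = √[(R₁-R₂)² + (G₁-G₂)² + (B₁-B₂)²]
d = √[(157-74)² + (7-165)² + (66-197)²]
d = √[6889 + 24964 + 17161]
d = √49014
d ≈ 221.39


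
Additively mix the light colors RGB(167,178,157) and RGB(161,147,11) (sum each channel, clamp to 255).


Additive: each channel = min(255, C₁+C₂)
R: 167+161 = 328 → 255
G: 178+147 = 325 → 255
B: 157+11 = 168 → 168
= RGB(255, 255, 168)


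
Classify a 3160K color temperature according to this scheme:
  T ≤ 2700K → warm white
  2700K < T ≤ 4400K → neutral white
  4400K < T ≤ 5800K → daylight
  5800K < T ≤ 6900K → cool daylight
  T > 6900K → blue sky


Temperature: 3160K
2700K < 3160K ≤ 4400K → neutral white
Classification: neutral white


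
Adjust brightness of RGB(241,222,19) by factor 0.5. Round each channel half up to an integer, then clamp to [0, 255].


Multiply each channel by 0.5, round half up, clamp to [0, 255]
R: 241×0.5 = 120.5 → round → 121
G: 222×0.5 = 111
B: 19×0.5 = 9.5 → round → 10
= RGB(121, 111, 10)


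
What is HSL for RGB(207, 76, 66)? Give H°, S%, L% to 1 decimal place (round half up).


Normalize: R'=207/255≈0.8118, G'=76/255≈0.2980, B'=66/255≈0.2588
Max=207/255, Min=66/255, Δ=Max-Min=141/255
L = (Max+Min)/2 = (207+66)/510 = 273/510 = 0.53529… → L = 53.5%
L > 0.5 → S = Δ/(2-Max-Min) = 141/(510-207-66) = 141/237 = 0.59493… → S = 59.5%
(the 1/255 factors cancel in S and H, so raw channel differences can be used)
Max is R' → H = 60 × (((G-B)/Δ) mod 6) = 60 × (((76-66)/141) mod 6)
  10/141 = 0.0709…
  H = 60 × 0.0709… = 4.255…° → H = 4.3°
= HSL(4.3°, 59.5%, 53.5%)


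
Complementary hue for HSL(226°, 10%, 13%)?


Complement = opposite side of color wheel = hue + 180°
H' = (226 + 180) mod 360 = 46°
S and L unchanged.
= HSL(46°, 10%, 13%)


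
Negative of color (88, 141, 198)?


Invert: (255-R, 255-G, 255-B)
R: 255-88 = 167
G: 255-141 = 114
B: 255-198 = 57
= RGB(167, 114, 57)


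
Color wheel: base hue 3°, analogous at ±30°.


Base hue: 3°
Left analog: (3 - 30) mod 360 = 333°
Right analog: (3 + 30) mod 360 = 33°
Analogous hues = 333° and 33°


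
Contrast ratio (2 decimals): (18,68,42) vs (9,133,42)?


Linearize each sRGB channel c=v/255: c/12.92 if c ≤ 0.04045 else ((c+0.055)/1.055)^2.4
L = 0.2126×R_lin + 0.7152×G_lin + 0.0722×B_lin
Color 1 (18,68,42):
  R=18: 18/255≈0.0706 > 0.04045 → ((0.0706+0.055)/1.055)^2.4 ≈ 0.00605
  G=68: 68/255≈0.2667 > 0.04045 → ((0.2667+0.055)/1.055)^2.4 ≈ 0.05781
  B=42: 42/255≈0.1647 > 0.04045 → ((0.1647+0.055)/1.055)^2.4 ≈ 0.02315
  L1 = 0.2126×0.00605 + 0.7152×0.05781 + 0.0722×0.02315 ≈ 0.04430
Color 2 (9,133,42):
  R=9: 9/255≈0.0353 ≤ 0.04045 → 0.0353/12.92 ≈ 0.00273
  G=133: 133/255≈0.5216 > 0.04045 → ((0.5216+0.055)/1.055)^2.4 ≈ 0.23455
  B=42: 42/255≈0.1647 > 0.04045 → ((0.1647+0.055)/1.055)^2.4 ≈ 0.02315
  L2 = 0.2126×0.00273 + 0.7152×0.23455 + 0.0722×0.02315 ≈ 0.17000
Lighter = 0.17000, Darker = 0.04430
Ratio = (L_lighter + 0.05) / (L_darker + 0.05)
Ratio = (0.17000 + 0.05) / (0.04430 + 0.05) = 0.22000 / 0.09430 ≈ 2.3330
Ratio ≈ 2.33:1


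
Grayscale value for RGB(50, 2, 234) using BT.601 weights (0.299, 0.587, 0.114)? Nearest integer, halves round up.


Gray = 0.299×R + 0.587×G + 0.114×B
Gray = 0.299×50 + 0.587×2 + 0.114×234
Gray = 14.950 + 1.174 + 26.676
Gray = 42.800 → round half up → 43
Gray = 43


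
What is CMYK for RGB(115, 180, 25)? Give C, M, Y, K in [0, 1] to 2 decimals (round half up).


R'=115/255≈0.4510, G'=180/255≈0.7059, B'=25/255≈0.0980
K = 1 - max(R',G',B') = 1 - 180/255 = 75/255 = 0.29411… → 0.29
(1-R'-K)/(1-K) simplifies to (max-R)/max with max = 180:
C = (180-115)/180 = 65/180 = 0.36111… → 0.36
M = (180-180)/180 = 0/180 = 0 → 0.00
Y = (180-25)/180 = 155/180 = 0.86111… → 0.86
= CMYK(0.36, 0.00, 0.86, 0.29)


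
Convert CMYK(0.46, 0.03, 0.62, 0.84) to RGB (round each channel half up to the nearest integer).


R = 255 × (1-C) × (1-K) = 255 × 0.54 × 0.16 = 22.032 → 22
G = 255 × (1-M) × (1-K) = 255 × 0.97 × 0.16 = 39.576 → 40
B = 255 × (1-Y) × (1-K) = 255 × 0.38 × 0.16 = 15.504 → 16
= RGB(22, 40, 16)


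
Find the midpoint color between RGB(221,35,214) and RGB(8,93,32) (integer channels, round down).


Midpoint: each channel = ⌊(C₁+C₂)/2⌋
R: ⌊(221+8)/2⌋ = 114
G: ⌊(35+93)/2⌋ = 64
B: ⌊(214+32)/2⌋ = 123
= RGB(114, 64, 123)


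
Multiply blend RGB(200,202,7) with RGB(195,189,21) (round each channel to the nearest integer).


Multiply: C = A×B/255, rounded to nearest integer
R: 200×195/255 = 39000/255 ≈ 152.941 → 153
G: 202×189/255 = 38178/255 ≈ 149.718 → 150
B: 7×21/255 = 147/255 ≈ 0.576 → 1
= RGB(153, 150, 1)


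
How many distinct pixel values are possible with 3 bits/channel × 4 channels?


Total bits = 3 bits/channel × 4 channels = 12 bits
Distinct pixel values = 2^12
= 4,096 pixel values


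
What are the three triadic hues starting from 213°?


Triadic: equally spaced at 120° intervals
H1 = 213°
H2 = (213 + 120) mod 360 = 333°
H3 = (213 + 240) mod 360 = 93°
Triadic = 213°, 333°, 93°


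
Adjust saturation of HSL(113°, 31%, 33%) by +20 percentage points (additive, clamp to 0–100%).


Original S = 31%
Adjustment = +20 percentage points
New S = 31 + (20) = 51
Clamp to [0, 100] → 51
= HSL(113°, 51%, 33%)


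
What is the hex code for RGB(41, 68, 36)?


R = 41 → 29 (hex)
G = 68 → 44 (hex)
B = 36 → 24 (hex)
Hex = #294424


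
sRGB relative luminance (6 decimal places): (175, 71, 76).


Linearize each channel (sRGB transfer function): c = v/255; c_lin = c/12.92 if c ≤ 0.04045, else ((c+0.055)/1.055)^2.4
  R: 175/255 ≈ 0.686275 > 0.04045 → ((0.686275+0.055)/1.055)^2.4 ≈ 0.428690
  G: 71/255 ≈ 0.278431 > 0.04045 → ((0.278431+0.055)/1.055)^2.4 ≈ 0.063010
  B: 76/255 ≈ 0.298039 > 0.04045 → ((0.298039+0.055)/1.055)^2.4 ≈ 0.072272
R_lin = 0.428690, G_lin = 0.063010, B_lin = 0.072272
L = 0.2126×R + 0.7152×G + 0.0722×B
L = 0.2126×0.428690 + 0.7152×0.063010 + 0.0722×0.072272
L ≈ 0.141422


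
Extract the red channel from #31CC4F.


Color: #31CC4F
R = 31 = 49
G = CC = 204
B = 4F = 79
Red = 49


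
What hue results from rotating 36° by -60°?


New hue = (H + rotation) mod 360
New hue = (36 -60) mod 360
= -24 mod 360
= 336°


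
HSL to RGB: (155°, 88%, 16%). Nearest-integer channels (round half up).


H=155°, S=0.88, L=0.16
C = (1-|2L-1|)×S = (1-|-0.68|)×0.88 = 0.2816
H' = H/60 = 155/60 ≈ 2.5833; X = C×(1-|H' mod 2 - 1|) ≈ 0.1643
m = L - C/2 = 0.16 - 0.1408 = 0.0192
Sector ⌊H'⌋ = 2 → (R',G',B') = (0.0, 0.2816, ≈0.1643)
RGB = ((R'+m)×255, (G'+m)×255, (B'+m)×255) = (4.896, 76.704, 46.784)
Round half up → RGB(5, 77, 47)


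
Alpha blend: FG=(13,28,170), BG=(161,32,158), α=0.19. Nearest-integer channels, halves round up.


C = α×F + (1-α)×B, with 1-α = 0.81
R: 0.19×13 + 0.81×161 = 2.47 + 130.41 = 132.88 → 133
G: 0.19×28 + 0.81×32 = 5.32 + 25.92 = 31.24 → 31
B: 0.19×170 + 0.81×158 = 32.30 + 127.98 = 160.28 → 160
= RGB(133, 31, 160)


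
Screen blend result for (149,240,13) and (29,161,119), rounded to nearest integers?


Screen: C = 255 - (255-A)×(255-B)/255, rounded to nearest integer
R: 255 - (255-149)×(255-29)/255 = 255 - 23956/255 ≈ 255 - 93.945 = 161.055 → 161
G: 255 - (255-240)×(255-161)/255 = 255 - 1410/255 ≈ 255 - 5.529 = 249.471 → 249
B: 255 - (255-13)×(255-119)/255 = 255 - 32912/255 ≈ 255 - 129.067 = 125.933 → 126
= RGB(161, 249, 126)


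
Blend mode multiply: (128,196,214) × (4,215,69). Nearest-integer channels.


Multiply: C = A×B/255, rounded to nearest integer
R: 128×4/255 = 512/255 ≈ 2.008 → 2
G: 196×215/255 = 42140/255 ≈ 165.255 → 165
B: 214×69/255 = 14766/255 ≈ 57.906 → 58
= RGB(2, 165, 58)


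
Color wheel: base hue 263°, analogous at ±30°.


Base hue: 263°
Left analog: (263 - 30) mod 360 = 233°
Right analog: (263 + 30) mod 360 = 293°
Analogous hues = 233° and 293°


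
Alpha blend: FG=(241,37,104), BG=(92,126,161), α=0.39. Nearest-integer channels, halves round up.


C = α×F + (1-α)×B, with 1-α = 0.61
R: 0.39×241 + 0.61×92 = 93.99 + 56.12 = 150.11 → 150
G: 0.39×37 + 0.61×126 = 14.43 + 76.86 = 91.29 → 91
B: 0.39×104 + 0.61×161 = 40.56 + 98.21 = 138.77 → 139
= RGB(150, 91, 139)


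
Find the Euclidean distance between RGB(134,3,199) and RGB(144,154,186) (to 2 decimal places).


d = √[(R₁-R₂)² + (G₁-G₂)² + (B₁-B₂)²]
d = √[(134-144)² + (3-154)² + (199-186)²]
d = √[100 + 22801 + 169]
d = √23070
d ≈ 151.89


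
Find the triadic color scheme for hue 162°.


Triadic: equally spaced at 120° intervals
H1 = 162°
H2 = (162 + 120) mod 360 = 282°
H3 = (162 + 240) mod 360 = 42°
Triadic = 162°, 282°, 42°


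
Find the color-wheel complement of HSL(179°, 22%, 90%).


Complement = opposite side of color wheel = hue + 180°
H' = (179 + 180) mod 360 = 359°
S and L unchanged.
= HSL(359°, 22%, 90%)


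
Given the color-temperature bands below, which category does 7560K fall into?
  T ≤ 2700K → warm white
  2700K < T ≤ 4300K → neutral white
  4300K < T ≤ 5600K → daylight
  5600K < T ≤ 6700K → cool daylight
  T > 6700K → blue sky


Temperature: 7560K
7560K > 6700K → blue sky
Classification: blue sky


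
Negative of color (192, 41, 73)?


Invert: (255-R, 255-G, 255-B)
R: 255-192 = 63
G: 255-41 = 214
B: 255-73 = 182
= RGB(63, 214, 182)


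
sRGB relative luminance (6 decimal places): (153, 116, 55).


Linearize each channel (sRGB transfer function): c = v/255; c_lin = c/12.92 if c ≤ 0.04045, else ((c+0.055)/1.055)^2.4
  R: 153/255 ≈ 0.600000 > 0.04045 → ((0.600000+0.055)/1.055)^2.4 ≈ 0.318547
  G: 116/255 ≈ 0.454902 > 0.04045 → ((0.454902+0.055)/1.055)^2.4 ≈ 0.174647
  B: 55/255 ≈ 0.215686 > 0.04045 → ((0.215686+0.055)/1.055)^2.4 ≈ 0.038204
R_lin = 0.318547, G_lin = 0.174647, B_lin = 0.038204
L = 0.2126×R + 0.7152×G + 0.0722×B
L = 0.2126×0.318547 + 0.7152×0.174647 + 0.0722×0.038204
L ≈ 0.195389


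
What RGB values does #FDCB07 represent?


FD → 253 (R)
CB → 203 (G)
07 → 7 (B)
= RGB(253, 203, 7)


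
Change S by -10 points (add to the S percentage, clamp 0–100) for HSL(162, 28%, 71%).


Original S = 28%
Adjustment = -10 percentage points
New S = 28 + (-10) = 18
Clamp to [0, 100] → 18
= HSL(162°, 18%, 71%)


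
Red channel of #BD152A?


Color: #BD152A
R = BD = 189
G = 15 = 21
B = 2A = 42
Red = 189


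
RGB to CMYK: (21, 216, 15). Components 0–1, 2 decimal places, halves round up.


R'=21/255≈0.0824, G'=216/255≈0.8471, B'=15/255≈0.0588
K = 1 - max(R',G',B') = 1 - 216/255 = 39/255 = 0.15294… → 0.15
(1-R'-K)/(1-K) simplifies to (max-R)/max with max = 216:
C = (216-21)/216 = 195/216 = 0.90277… → 0.90
M = (216-216)/216 = 0/216 = 0 → 0.00
Y = (216-15)/216 = 201/216 = 0.93055… → 0.93
= CMYK(0.90, 0.00, 0.93, 0.15)


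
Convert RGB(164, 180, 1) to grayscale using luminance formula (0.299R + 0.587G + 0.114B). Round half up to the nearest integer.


Gray = 0.299×R + 0.587×G + 0.114×B
Gray = 0.299×164 + 0.587×180 + 0.114×1
Gray = 49.036 + 105.660 + 0.114
Gray = 154.810 → round half up → 155
Gray = 155


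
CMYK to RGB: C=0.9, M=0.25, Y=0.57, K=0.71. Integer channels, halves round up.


R = 255 × (1-C) × (1-K) = 255 × 0.10 × 0.29 = 7.395 → 7
G = 255 × (1-M) × (1-K) = 255 × 0.75 × 0.29 = 55.4625 → 55
B = 255 × (1-Y) × (1-K) = 255 × 0.43 × 0.29 = 31.7985 → 32
= RGB(7, 55, 32)


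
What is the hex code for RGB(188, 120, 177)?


R = 188 → BC (hex)
G = 120 → 78 (hex)
B = 177 → B1 (hex)
Hex = #BC78B1


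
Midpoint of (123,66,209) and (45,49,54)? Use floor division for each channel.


Midpoint: each channel = ⌊(C₁+C₂)/2⌋
R: ⌊(123+45)/2⌋ = 84
G: ⌊(66+49)/2⌋ = 57
B: ⌊(209+54)/2⌋ = 131
= RGB(84, 57, 131)


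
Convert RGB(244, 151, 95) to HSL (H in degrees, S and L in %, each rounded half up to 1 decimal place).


Normalize: R'=244/255≈0.9569, G'=151/255≈0.5922, B'=95/255≈0.3725
Max=244/255, Min=95/255, Δ=Max-Min=149/255
L = (Max+Min)/2 = (244+95)/510 = 339/510 = 0.66470… → L = 66.5%
L > 0.5 → S = Δ/(2-Max-Min) = 149/(510-244-95) = 149/171 = 0.87134… → S = 87.1%
(the 1/255 factors cancel in S and H, so raw channel differences can be used)
Max is R' → H = 60 × (((G-B)/Δ) mod 6) = 60 × (((151-95)/149) mod 6)
  56/149 = 0.3758…
  H = 60 × 0.3758… = 22.550…° → H = 22.6°
= HSL(22.6°, 87.1%, 66.5%)


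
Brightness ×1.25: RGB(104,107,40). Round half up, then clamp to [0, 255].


Multiply each channel by 1.25, round half up, clamp to [0, 255]
R: 104×1.25 = 130
G: 107×1.25 = 133.75 → round → 134
B: 40×1.25 = 50
= RGB(130, 134, 50)


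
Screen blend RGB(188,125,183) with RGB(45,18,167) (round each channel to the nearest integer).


Screen: C = 255 - (255-A)×(255-B)/255, rounded to nearest integer
R: 255 - (255-188)×(255-45)/255 = 255 - 14070/255 ≈ 255 - 55.176 = 199.824 → 200
G: 255 - (255-125)×(255-18)/255 = 255 - 30810/255 ≈ 255 - 120.824 = 134.176 → 134
B: 255 - (255-183)×(255-167)/255 = 255 - 6336/255 ≈ 255 - 24.847 = 230.153 → 230
= RGB(200, 134, 230)


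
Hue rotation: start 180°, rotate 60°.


New hue = (H + rotation) mod 360
New hue = (180 + 60) mod 360
= 240 mod 360
= 240°


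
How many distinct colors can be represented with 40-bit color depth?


Colors = 2^bits = 2^40
= 1,099,511,627,776 colors


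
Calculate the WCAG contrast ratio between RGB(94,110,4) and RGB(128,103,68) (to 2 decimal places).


Linearize each sRGB channel c=v/255: c/12.92 if c ≤ 0.04045 else ((c+0.055)/1.055)^2.4
L = 0.2126×R_lin + 0.7152×G_lin + 0.0722×B_lin
Color 1 (94,110,4):
  R=94: 94/255≈0.3686 > 0.04045 → ((0.3686+0.055)/1.055)^2.4 ≈ 0.11193
  G=110: 110/255≈0.4314 > 0.04045 → ((0.4314+0.055)/1.055)^2.4 ≈ 0.15593
  B=4: 4/255≈0.0157 ≤ 0.04045 → 0.0157/12.92 ≈ 0.00121
  L1 = 0.2126×0.11193 + 0.7152×0.15593 + 0.0722×0.00121 ≈ 0.13540
Color 2 (128,103,68):
  R=128: 128/255≈0.5020 > 0.04045 → ((0.5020+0.055)/1.055)^2.4 ≈ 0.21586
  G=103: 103/255≈0.4039 > 0.04045 → ((0.4039+0.055)/1.055)^2.4 ≈ 0.13563
  B=68: 68/255≈0.2667 > 0.04045 → ((0.2667+0.055)/1.055)^2.4 ≈ 0.05781
  L2 = 0.2126×0.21586 + 0.7152×0.13563 + 0.0722×0.05781 ≈ 0.14707
Lighter = 0.14707, Darker = 0.13540
Ratio = (L_lighter + 0.05) / (L_darker + 0.05)
Ratio = (0.14707 + 0.05) / (0.13540 + 0.05) = 0.19707 / 0.18540 ≈ 1.0629
Ratio ≈ 1.06:1


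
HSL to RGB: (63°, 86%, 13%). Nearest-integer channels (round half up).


H=63°, S=0.86, L=0.13
C = (1-|2L-1|)×S = (1-|-0.74|)×0.86 = 0.2236
H' = H/60 = 63/60 ≈ 1.0500; X = C×(1-|H' mod 2 - 1|) = 0.21242
m = L - C/2 = 0.13 - 0.1118 = 0.0182
Sector ⌊H'⌋ = 1 → (R',G',B') = (0.21242, 0.2236, 0.0)
RGB = ((R'+m)×255, (G'+m)×255, (B'+m)×255) = (58.8081, 61.659, 4.641)
Round half up → RGB(59, 62, 5)


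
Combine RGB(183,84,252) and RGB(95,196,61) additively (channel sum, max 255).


Additive: each channel = min(255, C₁+C₂)
R: 183+95 = 278 → 255
G: 84+196 = 280 → 255
B: 252+61 = 313 → 255
= RGB(255, 255, 255)


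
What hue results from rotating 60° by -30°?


New hue = (H + rotation) mod 360
New hue = (60 -30) mod 360
= 30 mod 360
= 30°


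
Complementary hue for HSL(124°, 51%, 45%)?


Complement = opposite side of color wheel = hue + 180°
H' = (124 + 180) mod 360 = 304°
S and L unchanged.
= HSL(304°, 51%, 45%)


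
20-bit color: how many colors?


Colors = 2^bits = 2^20
= 1,048,576 colors


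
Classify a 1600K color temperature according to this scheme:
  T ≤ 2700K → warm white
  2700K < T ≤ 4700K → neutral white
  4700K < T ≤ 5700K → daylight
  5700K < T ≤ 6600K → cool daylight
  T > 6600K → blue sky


Temperature: 1600K
1600K ≤ 2700K → warm white
Classification: warm white


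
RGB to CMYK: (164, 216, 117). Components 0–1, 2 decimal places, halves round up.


R'=164/255≈0.6431, G'=216/255≈0.8471, B'=117/255≈0.4588
K = 1 - max(R',G',B') = 1 - 216/255 = 39/255 = 0.15294… → 0.15
(1-R'-K)/(1-K) simplifies to (max-R)/max with max = 216:
C = (216-164)/216 = 52/216 = 0.24074… → 0.24
M = (216-216)/216 = 0/216 = 0 → 0.00
Y = (216-117)/216 = 99/216 = 0.45833… → 0.46
= CMYK(0.24, 0.00, 0.46, 0.15)


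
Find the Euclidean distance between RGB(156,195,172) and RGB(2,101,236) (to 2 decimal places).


d = √[(R₁-R₂)² + (G₁-G₂)² + (B₁-B₂)²]
d = √[(156-2)² + (195-101)² + (172-236)²]
d = √[23716 + 8836 + 4096]
d = √36648
d ≈ 191.44


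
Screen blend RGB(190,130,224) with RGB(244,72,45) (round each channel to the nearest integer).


Screen: C = 255 - (255-A)×(255-B)/255, rounded to nearest integer
R: 255 - (255-190)×(255-244)/255 = 255 - 715/255 ≈ 255 - 2.804 = 252.196 → 252
G: 255 - (255-130)×(255-72)/255 = 255 - 22875/255 ≈ 255 - 89.706 = 165.294 → 165
B: 255 - (255-224)×(255-45)/255 = 255 - 6510/255 ≈ 255 - 25.529 = 229.471 → 229
= RGB(252, 165, 229)


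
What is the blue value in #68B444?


Color: #68B444
R = 68 = 104
G = B4 = 180
B = 44 = 68
Blue = 68


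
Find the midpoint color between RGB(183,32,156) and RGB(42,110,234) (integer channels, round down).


Midpoint: each channel = ⌊(C₁+C₂)/2⌋
R: ⌊(183+42)/2⌋ = 112
G: ⌊(32+110)/2⌋ = 71
B: ⌊(156+234)/2⌋ = 195
= RGB(112, 71, 195)


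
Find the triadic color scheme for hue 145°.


Triadic: equally spaced at 120° intervals
H1 = 145°
H2 = (145 + 120) mod 360 = 265°
H3 = (145 + 240) mod 360 = 25°
Triadic = 145°, 265°, 25°


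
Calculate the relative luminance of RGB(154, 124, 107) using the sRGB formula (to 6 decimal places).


Linearize each channel (sRGB transfer function): c = v/255; c_lin = c/12.92 if c ≤ 0.04045, else ((c+0.055)/1.055)^2.4
  R: 154/255 ≈ 0.603922 > 0.04045 → ((0.603922+0.055)/1.055)^2.4 ≈ 0.323143
  G: 124/255 ≈ 0.486275 > 0.04045 → ((0.486275+0.055)/1.055)^2.4 ≈ 0.201556
  B: 107/255 ≈ 0.419608 > 0.04045 → ((0.419608+0.055)/1.055)^2.4 ≈ 0.147027
R_lin = 0.323143, G_lin = 0.201556, B_lin = 0.147027
L = 0.2126×R + 0.7152×G + 0.0722×B
L = 0.2126×0.323143 + 0.7152×0.201556 + 0.0722×0.147027
L ≈ 0.223469


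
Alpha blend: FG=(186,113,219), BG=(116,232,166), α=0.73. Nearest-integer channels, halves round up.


C = α×F + (1-α)×B, with 1-α = 0.27
R: 0.73×186 + 0.27×116 = 135.78 + 31.32 = 167.10 → 167
G: 0.73×113 + 0.27×232 = 82.49 + 62.64 = 145.13 → 145
B: 0.73×219 + 0.27×166 = 159.87 + 44.82 = 204.69 → 205
= RGB(167, 145, 205)


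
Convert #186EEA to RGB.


18 → 24 (R)
6E → 110 (G)
EA → 234 (B)
= RGB(24, 110, 234)


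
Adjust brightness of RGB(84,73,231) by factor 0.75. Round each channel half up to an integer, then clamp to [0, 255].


Multiply each channel by 0.75, round half up, clamp to [0, 255]
R: 84×0.75 = 63
G: 73×0.75 = 54.75 → round → 55
B: 231×0.75 = 173.25 → round → 173
= RGB(63, 55, 173)


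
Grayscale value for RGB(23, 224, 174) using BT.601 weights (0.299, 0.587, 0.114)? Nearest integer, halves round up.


Gray = 0.299×R + 0.587×G + 0.114×B
Gray = 0.299×23 + 0.587×224 + 0.114×174
Gray = 6.877 + 131.488 + 19.836
Gray = 158.201 → round half up → 158
Gray = 158


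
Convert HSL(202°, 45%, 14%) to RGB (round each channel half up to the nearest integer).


H=202°, S=0.45, L=0.14
C = (1-|2L-1|)×S = (1-|-0.72|)×0.45 = 0.126
H' = H/60 = 202/60 ≈ 3.3667; X = C×(1-|H' mod 2 - 1|) = 0.0798
m = L - C/2 = 0.14 - 0.063 = 0.077
Sector ⌊H'⌋ = 3 → (R',G',B') = (0.0, 0.0798, 0.126)
RGB = ((R'+m)×255, (G'+m)×255, (B'+m)×255) = (19.635, 39.984, 51.765)
Round half up → RGB(20, 40, 52)
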